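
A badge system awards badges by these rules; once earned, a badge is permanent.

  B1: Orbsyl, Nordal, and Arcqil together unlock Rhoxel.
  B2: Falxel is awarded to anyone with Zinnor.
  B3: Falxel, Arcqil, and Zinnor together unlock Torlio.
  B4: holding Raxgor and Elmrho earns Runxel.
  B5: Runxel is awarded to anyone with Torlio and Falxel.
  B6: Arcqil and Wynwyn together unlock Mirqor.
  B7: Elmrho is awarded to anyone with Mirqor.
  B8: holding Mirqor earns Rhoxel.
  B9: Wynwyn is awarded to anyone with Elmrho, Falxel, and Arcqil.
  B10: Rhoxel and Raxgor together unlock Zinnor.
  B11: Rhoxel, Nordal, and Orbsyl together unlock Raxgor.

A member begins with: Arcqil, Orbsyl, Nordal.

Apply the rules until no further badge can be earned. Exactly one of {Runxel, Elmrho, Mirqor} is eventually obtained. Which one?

Runxel

With Orbsyl, Nordal, and Arcqil, Rhoxel is earned (B1).
With Rhoxel, Nordal, and Orbsyl, Raxgor is earned (B11).
With Rhoxel and Raxgor, Zinnor is earned (B10).
With Zinnor, Falxel is earned (B2).
With Falxel, Arcqil, and Zinnor, Torlio is earned (B3).
With Torlio and Falxel, Runxel is earned (B5).
Elmrho would need Mirqor (B7), but Mirqor is never earned. Mirqor would need Arcqil and Wynwyn (B6), but Wynwyn is never earned.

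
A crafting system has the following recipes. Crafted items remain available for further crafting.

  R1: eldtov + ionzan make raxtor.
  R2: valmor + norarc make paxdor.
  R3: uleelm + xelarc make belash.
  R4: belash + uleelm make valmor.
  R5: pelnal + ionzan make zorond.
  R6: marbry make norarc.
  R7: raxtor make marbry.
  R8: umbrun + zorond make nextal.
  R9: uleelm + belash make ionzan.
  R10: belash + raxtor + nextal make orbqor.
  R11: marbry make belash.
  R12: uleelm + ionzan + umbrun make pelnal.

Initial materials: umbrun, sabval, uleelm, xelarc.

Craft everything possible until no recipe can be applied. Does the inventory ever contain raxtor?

No

raxtor would need eldtov and ionzan (R1), but eldtov is never obtained.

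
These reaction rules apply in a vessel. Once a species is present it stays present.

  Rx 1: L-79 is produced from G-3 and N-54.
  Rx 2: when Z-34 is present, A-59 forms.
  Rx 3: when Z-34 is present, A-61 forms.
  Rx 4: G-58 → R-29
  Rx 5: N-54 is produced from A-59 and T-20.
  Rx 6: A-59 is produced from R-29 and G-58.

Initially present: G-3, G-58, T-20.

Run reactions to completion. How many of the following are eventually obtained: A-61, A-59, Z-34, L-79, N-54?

3

G-58 present → R-29 forms (Rx 4).
R-29 and G-58 present → A-59 forms (Rx 6).
A-59 and T-20 present → N-54 forms (Rx 5).
G-3 and N-54 present → L-79 forms (Rx 1).
A-61 would need Z-34 (Rx 3), but Z-34 never forms.
A-59: reached.
No rule produces Z-34, and it is not given.
L-79: reached.
N-54: reached.
Reached: A-59, L-79, and N-54 — 3 of the 5.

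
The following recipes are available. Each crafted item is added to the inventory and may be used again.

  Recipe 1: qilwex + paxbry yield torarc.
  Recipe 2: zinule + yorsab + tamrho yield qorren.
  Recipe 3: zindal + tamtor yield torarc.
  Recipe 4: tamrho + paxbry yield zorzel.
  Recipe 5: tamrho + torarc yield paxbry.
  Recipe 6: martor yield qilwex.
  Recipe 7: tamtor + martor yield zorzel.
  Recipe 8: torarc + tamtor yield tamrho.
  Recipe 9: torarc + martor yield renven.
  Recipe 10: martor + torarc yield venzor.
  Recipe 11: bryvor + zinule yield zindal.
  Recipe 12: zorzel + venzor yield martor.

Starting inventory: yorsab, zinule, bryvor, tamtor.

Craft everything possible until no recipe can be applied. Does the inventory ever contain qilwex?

qilwex would need martor (Recipe 6), but martor is never obtained.

No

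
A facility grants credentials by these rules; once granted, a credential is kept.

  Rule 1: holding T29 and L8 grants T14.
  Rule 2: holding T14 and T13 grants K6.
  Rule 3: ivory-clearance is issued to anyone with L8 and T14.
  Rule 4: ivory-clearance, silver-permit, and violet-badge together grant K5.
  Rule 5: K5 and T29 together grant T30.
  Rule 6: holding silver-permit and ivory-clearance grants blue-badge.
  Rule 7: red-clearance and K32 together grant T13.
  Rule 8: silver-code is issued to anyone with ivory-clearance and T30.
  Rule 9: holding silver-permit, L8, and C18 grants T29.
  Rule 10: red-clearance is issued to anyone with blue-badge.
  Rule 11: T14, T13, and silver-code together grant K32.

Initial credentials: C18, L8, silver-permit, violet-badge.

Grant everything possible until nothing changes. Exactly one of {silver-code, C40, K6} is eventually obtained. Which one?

silver-code

Holding silver-permit, L8, and C18 grants T29 (Rule 9).
Holding T29 and L8 grants T14 (Rule 1).
Holding L8 and T14 grants ivory-clearance (Rule 3).
Holding ivory-clearance, silver-permit, and violet-badge grants K5 (Rule 4).
Holding K5 and T29 grants T30 (Rule 5).
Holding ivory-clearance and T30 grants silver-code (Rule 8).
K6 would need T14 and T13 (Rule 2), but T13 is never granted. No rule produces C40, and it is not given.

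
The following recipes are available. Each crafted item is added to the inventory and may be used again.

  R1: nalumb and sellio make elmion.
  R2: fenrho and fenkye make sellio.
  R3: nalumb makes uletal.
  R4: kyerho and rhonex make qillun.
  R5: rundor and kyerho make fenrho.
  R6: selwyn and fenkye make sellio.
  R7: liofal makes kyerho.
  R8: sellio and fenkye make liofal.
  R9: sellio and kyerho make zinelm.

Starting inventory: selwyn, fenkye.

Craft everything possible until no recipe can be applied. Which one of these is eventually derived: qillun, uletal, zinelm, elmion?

Using R6, selwyn and fenkye make sellio.
sellio and fenkye → liofal (R8).
liofal → kyerho (R7).
Using R9, sellio and kyerho make zinelm.
uletal would need nalumb (R3), but nalumb is never obtained. qillun would need kyerho and rhonex (R4), but rhonex is never obtained. elmion would need nalumb and sellio (R1), but nalumb is never obtained.

zinelm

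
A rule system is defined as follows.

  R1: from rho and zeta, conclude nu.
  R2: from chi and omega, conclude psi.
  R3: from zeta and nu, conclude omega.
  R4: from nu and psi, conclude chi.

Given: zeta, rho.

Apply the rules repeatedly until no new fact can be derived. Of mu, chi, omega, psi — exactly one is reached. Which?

rho and zeta hold, so nu follows (R1).
From zeta and nu, R3 gives omega.
chi would need nu and psi (R4), but psi is never established. No rule produces mu, and it is not given. psi would need chi and omega (R2), but chi is never established.

omega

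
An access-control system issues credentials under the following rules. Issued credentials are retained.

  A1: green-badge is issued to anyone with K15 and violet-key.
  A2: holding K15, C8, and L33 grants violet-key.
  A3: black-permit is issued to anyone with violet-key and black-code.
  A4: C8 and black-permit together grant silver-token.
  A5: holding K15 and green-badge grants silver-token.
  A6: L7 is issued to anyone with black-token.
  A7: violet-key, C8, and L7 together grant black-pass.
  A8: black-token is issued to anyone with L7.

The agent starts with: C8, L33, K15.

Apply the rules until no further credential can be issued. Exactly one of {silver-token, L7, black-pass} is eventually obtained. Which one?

Holding K15, C8, and L33 grants violet-key (A2).
Holding K15 and violet-key grants green-badge (A1).
Holding K15 and green-badge grants silver-token (A5).
L7 would need black-token (A6), but black-token is never granted. black-pass would need violet-key, C8, and L7 (A7), but L7 is never granted.

silver-token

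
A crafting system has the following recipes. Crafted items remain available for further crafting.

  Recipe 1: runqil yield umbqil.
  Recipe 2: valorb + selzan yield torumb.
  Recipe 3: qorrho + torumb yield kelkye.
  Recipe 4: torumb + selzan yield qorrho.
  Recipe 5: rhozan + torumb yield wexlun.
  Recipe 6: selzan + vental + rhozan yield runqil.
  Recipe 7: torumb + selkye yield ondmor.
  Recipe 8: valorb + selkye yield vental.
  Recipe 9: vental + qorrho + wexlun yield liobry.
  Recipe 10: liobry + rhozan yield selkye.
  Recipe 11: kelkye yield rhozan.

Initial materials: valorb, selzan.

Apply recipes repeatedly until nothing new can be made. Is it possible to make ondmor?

No

ondmor would need torumb and selkye (Recipe 7), but selkye is never obtained.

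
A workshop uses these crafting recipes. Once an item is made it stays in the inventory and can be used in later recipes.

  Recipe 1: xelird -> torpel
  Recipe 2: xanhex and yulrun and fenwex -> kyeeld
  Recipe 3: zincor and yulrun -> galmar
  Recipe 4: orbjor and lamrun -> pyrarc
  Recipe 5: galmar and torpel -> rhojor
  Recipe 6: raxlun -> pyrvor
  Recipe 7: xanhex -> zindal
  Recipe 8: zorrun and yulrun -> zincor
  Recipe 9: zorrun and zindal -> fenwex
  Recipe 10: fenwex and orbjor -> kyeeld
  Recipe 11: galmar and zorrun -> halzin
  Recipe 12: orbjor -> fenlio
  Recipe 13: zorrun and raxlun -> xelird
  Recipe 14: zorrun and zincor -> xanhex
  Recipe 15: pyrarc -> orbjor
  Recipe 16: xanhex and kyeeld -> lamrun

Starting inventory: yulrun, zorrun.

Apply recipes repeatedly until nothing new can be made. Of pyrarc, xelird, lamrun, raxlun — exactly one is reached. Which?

Using Recipe 8, zorrun and yulrun make zincor.
Using Recipe 14, zorrun and zincor make xanhex.
Using Recipe 7, xanhex makes zindal.
zorrun and zindal -> fenwex (Recipe 9).
xanhex and yulrun and fenwex -> kyeeld (Recipe 2).
Using Recipe 16, xanhex and kyeeld make lamrun.
pyrarc would need orbjor and lamrun (Recipe 4), but orbjor is never obtained. No rule produces raxlun, and it is not given. xelird would need zorrun and raxlun (Recipe 13), but raxlun is never obtained.

lamrun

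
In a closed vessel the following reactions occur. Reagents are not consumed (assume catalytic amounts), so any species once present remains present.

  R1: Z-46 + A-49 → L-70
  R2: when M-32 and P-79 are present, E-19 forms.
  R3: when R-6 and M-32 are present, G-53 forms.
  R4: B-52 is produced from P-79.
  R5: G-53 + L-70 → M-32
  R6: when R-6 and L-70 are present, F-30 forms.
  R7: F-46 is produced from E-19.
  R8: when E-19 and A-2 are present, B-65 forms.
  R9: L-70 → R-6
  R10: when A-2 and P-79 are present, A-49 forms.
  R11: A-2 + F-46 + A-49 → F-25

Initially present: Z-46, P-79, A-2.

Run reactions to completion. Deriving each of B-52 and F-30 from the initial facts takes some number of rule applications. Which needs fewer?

B-52

B-52: P-79 present → B-52 forms (R4). [1 rule application]
F-30: A-2 and P-79 present → A-49 forms (R10). Z-46 and A-49 present → L-70 forms (R1). L-70 present → R-6 forms (R9). R-6 and L-70 present → F-30 forms (R6). [4 rule applications]
B-52 needs fewer.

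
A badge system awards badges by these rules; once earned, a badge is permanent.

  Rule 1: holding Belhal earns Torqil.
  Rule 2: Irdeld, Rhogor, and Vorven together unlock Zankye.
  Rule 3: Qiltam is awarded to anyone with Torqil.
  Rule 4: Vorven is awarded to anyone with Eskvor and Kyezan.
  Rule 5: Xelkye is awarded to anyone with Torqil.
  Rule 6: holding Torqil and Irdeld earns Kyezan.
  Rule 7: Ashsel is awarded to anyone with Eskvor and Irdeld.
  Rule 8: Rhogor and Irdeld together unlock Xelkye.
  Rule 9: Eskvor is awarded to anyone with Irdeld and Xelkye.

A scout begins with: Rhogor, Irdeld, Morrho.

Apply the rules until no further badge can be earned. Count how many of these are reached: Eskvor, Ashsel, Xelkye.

With Rhogor and Irdeld, Xelkye is earned (Rule 8).
With Irdeld and Xelkye, Eskvor is earned (Rule 9).
With Eskvor and Irdeld, Ashsel is earned (Rule 7).
Eskvor: reached.
Ashsel: reached.
Xelkye: reached.
All 3 are reached.

3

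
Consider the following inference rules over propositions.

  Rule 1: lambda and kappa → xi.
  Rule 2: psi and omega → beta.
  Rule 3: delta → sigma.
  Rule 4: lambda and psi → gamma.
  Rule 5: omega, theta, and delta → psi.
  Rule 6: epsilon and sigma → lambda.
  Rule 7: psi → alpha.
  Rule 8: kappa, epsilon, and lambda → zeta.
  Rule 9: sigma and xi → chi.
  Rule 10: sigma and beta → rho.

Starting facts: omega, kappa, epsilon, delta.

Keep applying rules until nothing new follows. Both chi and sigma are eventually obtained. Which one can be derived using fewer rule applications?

sigma

sigma: delta holds, so sigma follows (Rule 3). [1 rule application]
chi: delta holds, so sigma follows (Rule 3). epsilon and sigma hold, so lambda follows (Rule 6). From lambda and kappa, Rule 1 gives xi. sigma and xi hold, so chi follows (Rule 9). [4 rule applications]
sigma needs fewer.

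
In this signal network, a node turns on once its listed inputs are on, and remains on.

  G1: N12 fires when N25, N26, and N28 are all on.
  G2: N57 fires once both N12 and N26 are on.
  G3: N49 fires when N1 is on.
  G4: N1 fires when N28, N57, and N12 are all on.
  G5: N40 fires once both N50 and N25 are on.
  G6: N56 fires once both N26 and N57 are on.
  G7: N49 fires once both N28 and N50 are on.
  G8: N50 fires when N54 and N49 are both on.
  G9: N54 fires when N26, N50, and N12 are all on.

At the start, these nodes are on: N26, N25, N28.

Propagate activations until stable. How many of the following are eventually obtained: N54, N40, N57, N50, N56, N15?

2

G1: N25, N26, and N28 on → N12 on.
G2: N12 and N26 on → N57 on.
G6: N26 and N57 on → N56 on.
N54 would need N26, N50, and N12 (G9), but N50 never turns on.
N40 would need N50 and N25 (G5), but N50 never turns on.
N57: reached.
N50 would need N54 and N49 (G8), but N54 never turns on.
N56: reached.
No rule produces N15, and it is not given.
Reached: N57 and N56 — 2 of the 6.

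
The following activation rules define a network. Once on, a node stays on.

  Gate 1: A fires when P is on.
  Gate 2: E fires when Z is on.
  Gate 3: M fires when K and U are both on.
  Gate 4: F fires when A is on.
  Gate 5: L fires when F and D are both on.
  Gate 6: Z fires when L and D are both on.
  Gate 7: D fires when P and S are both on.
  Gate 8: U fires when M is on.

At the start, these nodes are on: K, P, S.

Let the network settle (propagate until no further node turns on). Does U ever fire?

No

U would need M (Gate 8), but M never turns on.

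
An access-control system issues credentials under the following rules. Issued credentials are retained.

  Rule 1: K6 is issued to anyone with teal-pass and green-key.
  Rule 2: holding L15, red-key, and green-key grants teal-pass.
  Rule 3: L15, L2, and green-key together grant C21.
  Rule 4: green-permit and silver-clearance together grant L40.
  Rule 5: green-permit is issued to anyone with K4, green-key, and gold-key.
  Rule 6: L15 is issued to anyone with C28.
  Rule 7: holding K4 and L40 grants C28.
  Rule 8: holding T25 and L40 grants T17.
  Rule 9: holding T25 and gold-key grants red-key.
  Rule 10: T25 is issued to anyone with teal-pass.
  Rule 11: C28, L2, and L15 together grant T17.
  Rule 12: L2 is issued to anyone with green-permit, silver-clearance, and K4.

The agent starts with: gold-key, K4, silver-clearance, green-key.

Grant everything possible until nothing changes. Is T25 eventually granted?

No

T25 would need teal-pass (Rule 10), but teal-pass is never granted.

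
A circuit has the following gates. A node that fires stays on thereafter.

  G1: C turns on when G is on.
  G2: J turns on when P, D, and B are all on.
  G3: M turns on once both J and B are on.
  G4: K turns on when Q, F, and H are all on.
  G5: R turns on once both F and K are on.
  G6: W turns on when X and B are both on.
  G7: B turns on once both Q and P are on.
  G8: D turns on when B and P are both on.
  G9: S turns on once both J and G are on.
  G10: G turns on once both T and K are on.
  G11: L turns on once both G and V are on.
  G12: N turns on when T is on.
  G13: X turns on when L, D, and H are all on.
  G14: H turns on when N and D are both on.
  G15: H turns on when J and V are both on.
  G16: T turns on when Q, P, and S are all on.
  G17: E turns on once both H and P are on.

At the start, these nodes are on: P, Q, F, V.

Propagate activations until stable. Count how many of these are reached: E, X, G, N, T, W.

1

Q and P are on, so B turns on (G7).
G8: B and P on → D on.
P, D, and B are on, so J turns on (G2).
G15: J and V on → H on.
G17: H and P on → E on.
E: reached.
X would need L, D, and H (G13), but L never turns on.
G would need T and K (G10), but T never turns on.
N would need T (G12), but T never turns on.
T would need Q, P, and S (G16), but S never turns on.
W would need X and B (G6), but X never turns on.
Reached: E — 1 of the 6.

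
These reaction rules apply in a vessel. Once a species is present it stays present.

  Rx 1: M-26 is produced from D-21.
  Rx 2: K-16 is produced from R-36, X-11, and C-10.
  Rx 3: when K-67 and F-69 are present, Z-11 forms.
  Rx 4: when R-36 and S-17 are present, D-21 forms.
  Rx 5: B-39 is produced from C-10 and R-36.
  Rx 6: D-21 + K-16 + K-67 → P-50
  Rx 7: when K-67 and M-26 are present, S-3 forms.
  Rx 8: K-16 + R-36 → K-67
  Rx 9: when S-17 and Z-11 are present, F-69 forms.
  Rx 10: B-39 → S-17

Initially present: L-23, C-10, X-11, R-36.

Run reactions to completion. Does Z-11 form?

Z-11 would need K-67 and F-69 (Rx 3), but F-69 never forms.

No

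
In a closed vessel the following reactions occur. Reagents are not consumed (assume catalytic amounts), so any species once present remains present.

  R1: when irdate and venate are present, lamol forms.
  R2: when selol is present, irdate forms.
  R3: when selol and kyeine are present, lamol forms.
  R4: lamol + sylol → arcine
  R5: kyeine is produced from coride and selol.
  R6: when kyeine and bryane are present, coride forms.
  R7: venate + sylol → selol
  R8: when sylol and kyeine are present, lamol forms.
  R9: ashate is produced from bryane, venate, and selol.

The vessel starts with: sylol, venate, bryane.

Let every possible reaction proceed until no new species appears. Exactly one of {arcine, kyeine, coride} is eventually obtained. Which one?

arcine

venate and sylol present → selol forms (R7).
selol present → irdate forms (R2).
irdate and venate present → lamol forms (R1).
lamol and sylol present → arcine forms (R4).
kyeine would need coride and selol (R5), but coride never forms. coride would need kyeine and bryane (R6), but kyeine never forms.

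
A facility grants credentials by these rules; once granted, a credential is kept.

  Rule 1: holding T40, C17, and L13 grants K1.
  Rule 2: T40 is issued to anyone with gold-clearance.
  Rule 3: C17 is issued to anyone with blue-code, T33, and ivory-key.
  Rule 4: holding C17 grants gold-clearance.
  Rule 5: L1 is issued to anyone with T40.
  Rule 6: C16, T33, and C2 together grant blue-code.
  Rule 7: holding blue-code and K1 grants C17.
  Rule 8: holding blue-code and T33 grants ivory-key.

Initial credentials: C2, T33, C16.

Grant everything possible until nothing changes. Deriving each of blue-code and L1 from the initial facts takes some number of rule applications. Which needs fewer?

blue-code: Holding C16, T33, and C2 grants blue-code (Rule 6). [1 rule application]
L1: Holding C16, T33, and C2 grants blue-code (Rule 6). Holding blue-code and T33 grants ivory-key (Rule 8). Holding blue-code, T33, and ivory-key grants C17 (Rule 3). Holding C17 grants gold-clearance (Rule 4). Holding gold-clearance grants T40 (Rule 2). Holding T40 grants L1 (Rule 5). [6 rule applications]
blue-code needs fewer.

blue-code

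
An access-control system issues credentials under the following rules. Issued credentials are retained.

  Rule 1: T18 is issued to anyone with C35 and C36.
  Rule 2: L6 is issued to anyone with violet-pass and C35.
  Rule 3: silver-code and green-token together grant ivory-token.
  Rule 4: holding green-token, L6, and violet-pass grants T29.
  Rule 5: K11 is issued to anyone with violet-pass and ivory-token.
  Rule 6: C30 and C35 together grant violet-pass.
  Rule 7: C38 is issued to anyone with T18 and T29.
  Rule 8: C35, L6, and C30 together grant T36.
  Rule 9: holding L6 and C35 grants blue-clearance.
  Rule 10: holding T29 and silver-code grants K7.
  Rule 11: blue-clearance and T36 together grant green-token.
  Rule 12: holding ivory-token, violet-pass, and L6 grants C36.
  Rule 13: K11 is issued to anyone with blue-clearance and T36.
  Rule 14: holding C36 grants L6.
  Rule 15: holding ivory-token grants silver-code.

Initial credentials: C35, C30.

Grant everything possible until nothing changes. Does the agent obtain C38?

No

C38 would need T18 and T29 (Rule 7), but T18 is never granted.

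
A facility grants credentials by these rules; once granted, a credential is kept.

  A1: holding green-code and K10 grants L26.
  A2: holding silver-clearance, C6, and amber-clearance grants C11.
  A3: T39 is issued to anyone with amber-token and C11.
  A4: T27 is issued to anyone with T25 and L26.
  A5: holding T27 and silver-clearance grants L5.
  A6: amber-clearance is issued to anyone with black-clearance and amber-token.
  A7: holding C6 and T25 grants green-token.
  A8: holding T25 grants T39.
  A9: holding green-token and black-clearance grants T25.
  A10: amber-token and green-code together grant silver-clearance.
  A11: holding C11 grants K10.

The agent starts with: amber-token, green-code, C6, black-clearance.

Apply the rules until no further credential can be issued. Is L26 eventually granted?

Yes

Holding amber-token and green-code grants silver-clearance (A10).
Holding black-clearance and amber-token grants amber-clearance (A6).
Holding silver-clearance, C6, and amber-clearance grants C11 (A2).
Holding C11 grants K10 (A11).
Holding green-code and K10 grants L26 (A1).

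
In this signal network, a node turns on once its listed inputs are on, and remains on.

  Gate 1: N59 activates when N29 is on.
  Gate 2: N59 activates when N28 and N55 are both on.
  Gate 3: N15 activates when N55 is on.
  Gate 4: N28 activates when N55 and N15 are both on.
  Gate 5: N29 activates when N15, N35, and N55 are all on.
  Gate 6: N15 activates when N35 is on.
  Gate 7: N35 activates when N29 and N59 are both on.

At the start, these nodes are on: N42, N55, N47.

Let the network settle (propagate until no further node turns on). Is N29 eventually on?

N29 would need N15, N35, and N55 (Gate 5), but N35 never turns on.

No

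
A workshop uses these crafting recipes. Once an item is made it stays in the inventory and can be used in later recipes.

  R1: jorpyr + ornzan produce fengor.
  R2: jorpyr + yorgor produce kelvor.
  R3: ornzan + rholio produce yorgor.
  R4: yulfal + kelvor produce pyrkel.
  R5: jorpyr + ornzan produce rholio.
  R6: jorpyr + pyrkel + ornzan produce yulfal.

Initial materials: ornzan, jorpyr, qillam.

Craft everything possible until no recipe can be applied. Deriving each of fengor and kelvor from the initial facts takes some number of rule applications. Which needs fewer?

fengor

fengor: jorpyr + ornzan → fengor (R1). [1 rule application]
kelvor: Using R5, jorpyr and ornzan make rholio. ornzan + rholio → yorgor (R3). jorpyr + yorgor → kelvor (R2). [3 rule applications]
fengor needs fewer.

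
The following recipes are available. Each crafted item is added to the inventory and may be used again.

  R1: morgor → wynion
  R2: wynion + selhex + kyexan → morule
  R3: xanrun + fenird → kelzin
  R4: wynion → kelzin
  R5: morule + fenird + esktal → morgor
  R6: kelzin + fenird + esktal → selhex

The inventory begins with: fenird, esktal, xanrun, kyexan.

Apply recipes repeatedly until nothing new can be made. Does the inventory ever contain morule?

morule would need wynion, selhex, and kyexan (R2), but wynion is never obtained.

No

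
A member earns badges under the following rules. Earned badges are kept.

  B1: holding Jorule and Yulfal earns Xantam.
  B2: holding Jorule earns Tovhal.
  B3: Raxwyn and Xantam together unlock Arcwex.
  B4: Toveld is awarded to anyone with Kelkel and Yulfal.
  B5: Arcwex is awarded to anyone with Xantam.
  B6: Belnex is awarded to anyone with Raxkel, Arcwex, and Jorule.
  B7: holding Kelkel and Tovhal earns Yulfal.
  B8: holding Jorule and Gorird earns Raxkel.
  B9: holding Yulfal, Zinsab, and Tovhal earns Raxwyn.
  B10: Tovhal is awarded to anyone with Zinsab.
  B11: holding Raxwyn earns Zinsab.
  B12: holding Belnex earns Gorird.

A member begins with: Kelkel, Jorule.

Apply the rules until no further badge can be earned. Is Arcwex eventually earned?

Yes

With Jorule, Tovhal is earned (B2).
With Kelkel and Tovhal, Yulfal is earned (B7).
With Jorule and Yulfal, Xantam is earned (B1).
With Xantam, Arcwex is earned (B5).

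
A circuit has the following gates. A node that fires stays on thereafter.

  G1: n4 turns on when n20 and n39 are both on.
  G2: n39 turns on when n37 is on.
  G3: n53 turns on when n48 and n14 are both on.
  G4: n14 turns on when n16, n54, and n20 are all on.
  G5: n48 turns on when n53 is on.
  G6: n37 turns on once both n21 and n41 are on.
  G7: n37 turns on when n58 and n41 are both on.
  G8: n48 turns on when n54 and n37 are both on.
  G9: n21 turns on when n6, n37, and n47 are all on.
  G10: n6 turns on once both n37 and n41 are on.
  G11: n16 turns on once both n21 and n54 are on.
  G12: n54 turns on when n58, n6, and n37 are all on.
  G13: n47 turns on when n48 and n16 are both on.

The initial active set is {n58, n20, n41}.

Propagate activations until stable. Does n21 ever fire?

n21 would need n6, n37, and n47 (G9), but n47 never turns on.

No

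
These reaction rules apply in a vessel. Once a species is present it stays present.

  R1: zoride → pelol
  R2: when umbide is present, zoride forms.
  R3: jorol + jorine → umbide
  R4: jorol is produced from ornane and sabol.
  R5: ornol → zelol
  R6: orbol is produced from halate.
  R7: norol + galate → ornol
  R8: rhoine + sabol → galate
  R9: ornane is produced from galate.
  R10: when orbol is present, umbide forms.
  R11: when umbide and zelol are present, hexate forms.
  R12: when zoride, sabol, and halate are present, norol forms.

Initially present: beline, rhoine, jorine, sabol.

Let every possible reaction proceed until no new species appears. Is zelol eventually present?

zelol would need ornol (R5), but ornol never forms.

No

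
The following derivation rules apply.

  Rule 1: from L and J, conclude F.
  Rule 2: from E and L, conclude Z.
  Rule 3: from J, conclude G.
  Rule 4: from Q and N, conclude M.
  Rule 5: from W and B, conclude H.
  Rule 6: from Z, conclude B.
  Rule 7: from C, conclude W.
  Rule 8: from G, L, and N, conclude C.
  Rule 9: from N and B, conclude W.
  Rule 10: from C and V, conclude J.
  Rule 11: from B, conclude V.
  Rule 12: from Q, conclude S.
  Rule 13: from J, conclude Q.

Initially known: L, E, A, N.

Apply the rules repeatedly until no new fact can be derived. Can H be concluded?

Yes

From E and L, Rule 2 gives Z.
From Z, Rule 6 gives B.
N and B hold, so W follows (Rule 9).
W and B hold, so H follows (Rule 5).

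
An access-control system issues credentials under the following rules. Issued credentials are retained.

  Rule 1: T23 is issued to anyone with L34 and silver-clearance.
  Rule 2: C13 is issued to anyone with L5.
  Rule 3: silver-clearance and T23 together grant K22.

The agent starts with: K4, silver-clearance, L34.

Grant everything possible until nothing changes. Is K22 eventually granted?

Yes

Holding L34 and silver-clearance grants T23 (Rule 1).
Holding silver-clearance and T23 grants K22 (Rule 3).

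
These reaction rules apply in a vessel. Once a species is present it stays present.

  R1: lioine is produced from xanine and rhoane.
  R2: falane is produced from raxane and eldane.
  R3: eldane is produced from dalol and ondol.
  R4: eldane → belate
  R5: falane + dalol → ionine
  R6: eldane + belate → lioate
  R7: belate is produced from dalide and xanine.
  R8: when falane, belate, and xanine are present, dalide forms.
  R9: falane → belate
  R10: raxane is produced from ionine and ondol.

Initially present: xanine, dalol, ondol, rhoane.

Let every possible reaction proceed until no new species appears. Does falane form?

falane would need raxane and eldane (R2), but raxane never forms.

No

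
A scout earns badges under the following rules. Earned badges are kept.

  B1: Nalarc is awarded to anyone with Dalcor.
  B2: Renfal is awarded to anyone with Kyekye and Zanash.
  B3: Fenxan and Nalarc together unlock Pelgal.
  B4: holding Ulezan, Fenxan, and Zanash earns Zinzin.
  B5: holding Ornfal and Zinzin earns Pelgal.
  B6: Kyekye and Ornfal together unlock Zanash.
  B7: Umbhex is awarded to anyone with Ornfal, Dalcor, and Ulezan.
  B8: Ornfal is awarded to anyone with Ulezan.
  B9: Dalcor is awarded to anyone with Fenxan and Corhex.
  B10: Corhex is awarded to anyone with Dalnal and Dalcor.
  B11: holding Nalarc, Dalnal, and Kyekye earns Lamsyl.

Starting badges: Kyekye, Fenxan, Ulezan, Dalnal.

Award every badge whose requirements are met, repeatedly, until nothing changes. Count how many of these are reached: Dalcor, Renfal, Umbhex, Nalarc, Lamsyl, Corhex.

With Ulezan, Ornfal is earned (B8).
With Kyekye and Ornfal, Zanash is earned (B6).
With Kyekye and Zanash, Renfal is earned (B2).
Dalcor would need Fenxan and Corhex (B9), but Corhex is never earned.
Renfal: reached.
Umbhex would need Ornfal, Dalcor, and Ulezan (B7), but Dalcor is never earned.
Nalarc would need Dalcor (B1), but Dalcor is never earned.
Lamsyl would need Nalarc, Dalnal, and Kyekye (B11), but Nalarc is never earned.
Corhex would need Dalnal and Dalcor (B10), but Dalcor is never earned.
Reached: Renfal — 1 of the 6.

1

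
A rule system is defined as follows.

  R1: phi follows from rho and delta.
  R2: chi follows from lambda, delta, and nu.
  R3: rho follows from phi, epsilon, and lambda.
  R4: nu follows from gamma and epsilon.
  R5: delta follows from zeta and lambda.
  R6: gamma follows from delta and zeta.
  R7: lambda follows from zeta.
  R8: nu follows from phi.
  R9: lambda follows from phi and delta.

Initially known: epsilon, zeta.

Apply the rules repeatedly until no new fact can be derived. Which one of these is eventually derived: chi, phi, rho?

From zeta, R7 gives lambda.
From zeta and lambda, R5 gives delta.
From delta and zeta, R6 gives gamma.
gamma and epsilon hold, so nu follows (R4).
lambda, delta, and nu hold, so chi follows (R2).
rho would need phi, epsilon, and lambda (R3), but phi is never established. phi would need rho and delta (R1), but rho is never established.

chi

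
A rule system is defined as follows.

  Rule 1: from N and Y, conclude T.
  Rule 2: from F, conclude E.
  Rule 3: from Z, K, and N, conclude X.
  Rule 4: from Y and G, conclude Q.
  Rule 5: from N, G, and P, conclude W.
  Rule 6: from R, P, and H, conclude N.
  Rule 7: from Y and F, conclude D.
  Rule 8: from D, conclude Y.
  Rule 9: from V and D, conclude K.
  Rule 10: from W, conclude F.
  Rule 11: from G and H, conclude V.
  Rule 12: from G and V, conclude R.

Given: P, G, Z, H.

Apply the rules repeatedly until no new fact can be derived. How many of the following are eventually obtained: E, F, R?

From G and H, Rule 11 gives V.
G and V hold, so R follows (Rule 12).
From R, P, and H, Rule 6 gives N.
N, G, and P hold, so W follows (Rule 5).
W holds, so F follows (Rule 10).
F holds, so E follows (Rule 2).
E: reached.
F: reached.
R: reached.
All 3 are reached.

3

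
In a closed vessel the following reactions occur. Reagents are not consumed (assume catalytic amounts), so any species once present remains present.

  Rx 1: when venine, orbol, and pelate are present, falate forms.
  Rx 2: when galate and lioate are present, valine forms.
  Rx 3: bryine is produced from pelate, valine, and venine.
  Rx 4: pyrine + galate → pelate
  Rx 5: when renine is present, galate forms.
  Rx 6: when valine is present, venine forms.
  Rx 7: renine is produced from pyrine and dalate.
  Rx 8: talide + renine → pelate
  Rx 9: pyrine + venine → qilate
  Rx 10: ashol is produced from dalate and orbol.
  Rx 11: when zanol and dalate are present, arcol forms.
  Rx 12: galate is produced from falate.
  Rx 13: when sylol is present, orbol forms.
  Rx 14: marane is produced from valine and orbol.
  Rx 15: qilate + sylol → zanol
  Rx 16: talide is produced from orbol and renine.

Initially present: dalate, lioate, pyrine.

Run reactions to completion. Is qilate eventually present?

Yes

pyrine and dalate present → renine forms (Rx 7).
renine present → galate forms (Rx 5).
galate and lioate present → valine forms (Rx 2).
valine present → venine forms (Rx 6).
pyrine and venine present → qilate forms (Rx 9).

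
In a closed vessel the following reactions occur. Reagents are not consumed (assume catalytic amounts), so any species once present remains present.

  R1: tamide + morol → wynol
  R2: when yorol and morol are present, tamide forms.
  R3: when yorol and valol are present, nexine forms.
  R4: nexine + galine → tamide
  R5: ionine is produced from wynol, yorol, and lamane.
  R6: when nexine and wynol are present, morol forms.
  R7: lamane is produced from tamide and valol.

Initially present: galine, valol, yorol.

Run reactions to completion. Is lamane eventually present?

yorol and valol present → nexine forms (R3).
nexine and galine present → tamide forms (R4).
tamide and valol present → lamane forms (R7).

Yes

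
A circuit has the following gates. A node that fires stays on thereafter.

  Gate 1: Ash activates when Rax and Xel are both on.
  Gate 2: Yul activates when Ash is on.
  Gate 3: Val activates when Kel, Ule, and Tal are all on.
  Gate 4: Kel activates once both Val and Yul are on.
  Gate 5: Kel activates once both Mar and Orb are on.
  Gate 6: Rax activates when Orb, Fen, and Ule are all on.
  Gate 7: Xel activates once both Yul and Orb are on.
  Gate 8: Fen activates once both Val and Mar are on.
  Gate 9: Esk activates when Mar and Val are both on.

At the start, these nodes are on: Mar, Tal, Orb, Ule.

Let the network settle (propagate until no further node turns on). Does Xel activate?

Xel would need Yul and Orb (Gate 7), but Yul never turns on.

No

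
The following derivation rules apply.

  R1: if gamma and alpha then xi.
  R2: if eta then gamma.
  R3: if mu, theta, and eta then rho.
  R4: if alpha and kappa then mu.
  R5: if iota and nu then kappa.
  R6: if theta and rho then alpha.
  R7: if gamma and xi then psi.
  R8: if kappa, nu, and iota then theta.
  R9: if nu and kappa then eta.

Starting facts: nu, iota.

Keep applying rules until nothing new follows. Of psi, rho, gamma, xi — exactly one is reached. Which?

gamma

From iota and nu, R5 gives kappa.
nu and kappa hold, so eta follows (R9).
eta holds, so gamma follows (R2).
rho would need mu, theta, and eta (R3), but mu is never established. xi would need gamma and alpha (R1), but alpha is never established. psi would need gamma and xi (R7), but xi is never established.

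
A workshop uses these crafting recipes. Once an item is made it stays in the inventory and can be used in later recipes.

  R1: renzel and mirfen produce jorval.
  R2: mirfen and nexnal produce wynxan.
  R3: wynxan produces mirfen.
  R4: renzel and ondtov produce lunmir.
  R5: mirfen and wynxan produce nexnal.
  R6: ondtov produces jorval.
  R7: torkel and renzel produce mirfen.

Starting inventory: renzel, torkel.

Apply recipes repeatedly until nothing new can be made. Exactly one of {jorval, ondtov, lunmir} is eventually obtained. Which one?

Using R7, torkel and renzel make mirfen.
Using R1, renzel and mirfen make jorval.
lunmir would need renzel and ondtov (R4), but ondtov is never obtained. No rule produces ondtov, and it is not given.

jorval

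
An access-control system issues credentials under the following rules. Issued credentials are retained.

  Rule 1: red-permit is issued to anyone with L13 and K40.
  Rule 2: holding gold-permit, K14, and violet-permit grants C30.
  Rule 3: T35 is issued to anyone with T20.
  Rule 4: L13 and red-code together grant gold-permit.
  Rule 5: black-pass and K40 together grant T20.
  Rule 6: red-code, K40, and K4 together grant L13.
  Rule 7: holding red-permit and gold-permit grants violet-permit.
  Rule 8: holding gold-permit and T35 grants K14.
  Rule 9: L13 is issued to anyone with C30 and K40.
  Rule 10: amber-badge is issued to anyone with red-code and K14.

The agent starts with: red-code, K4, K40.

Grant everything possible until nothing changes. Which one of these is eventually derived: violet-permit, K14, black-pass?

Holding red-code, K40, and K4 grants L13 (Rule 6).
Holding L13 and red-code grants gold-permit (Rule 4).
Holding L13 and K40 grants red-permit (Rule 1).
Holding red-permit and gold-permit grants violet-permit (Rule 7).
K14 would need gold-permit and T35 (Rule 8), but T35 is never granted. No rule produces black-pass, and it is not given.

violet-permit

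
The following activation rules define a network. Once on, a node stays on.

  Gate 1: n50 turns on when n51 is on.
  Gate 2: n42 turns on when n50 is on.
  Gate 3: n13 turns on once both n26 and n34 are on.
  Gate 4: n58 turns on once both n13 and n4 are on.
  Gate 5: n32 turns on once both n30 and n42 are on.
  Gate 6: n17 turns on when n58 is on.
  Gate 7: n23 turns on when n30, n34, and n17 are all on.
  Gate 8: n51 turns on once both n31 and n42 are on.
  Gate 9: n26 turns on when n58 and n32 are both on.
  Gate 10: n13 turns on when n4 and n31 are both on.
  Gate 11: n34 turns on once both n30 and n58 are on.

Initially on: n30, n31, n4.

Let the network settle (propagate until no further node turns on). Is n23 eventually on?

Gate 10: n4 and n31 on → n13 on.
n13 and n4 are on, so n58 turns on (Gate 4).
n58 is on, so n17 turns on (Gate 6).
n30 and n58 are on, so n34 turns on (Gate 11).
Gate 7: n30, n34, and n17 on → n23 on.

Yes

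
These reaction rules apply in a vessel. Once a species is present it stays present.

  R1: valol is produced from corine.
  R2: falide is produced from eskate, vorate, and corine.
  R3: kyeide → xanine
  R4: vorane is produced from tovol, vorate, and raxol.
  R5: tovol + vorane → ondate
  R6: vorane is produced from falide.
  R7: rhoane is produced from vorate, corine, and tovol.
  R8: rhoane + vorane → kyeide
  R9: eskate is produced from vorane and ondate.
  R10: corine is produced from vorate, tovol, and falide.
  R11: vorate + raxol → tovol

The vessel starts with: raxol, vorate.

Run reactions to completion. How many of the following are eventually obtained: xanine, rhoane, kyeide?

xanine would need kyeide (R3), but kyeide never forms.
rhoane would need vorate, corine, and tovol (R7), but corine never forms.
kyeide would need rhoane and vorane (R8), but rhoane never forms.
None of the 3 are reached.

0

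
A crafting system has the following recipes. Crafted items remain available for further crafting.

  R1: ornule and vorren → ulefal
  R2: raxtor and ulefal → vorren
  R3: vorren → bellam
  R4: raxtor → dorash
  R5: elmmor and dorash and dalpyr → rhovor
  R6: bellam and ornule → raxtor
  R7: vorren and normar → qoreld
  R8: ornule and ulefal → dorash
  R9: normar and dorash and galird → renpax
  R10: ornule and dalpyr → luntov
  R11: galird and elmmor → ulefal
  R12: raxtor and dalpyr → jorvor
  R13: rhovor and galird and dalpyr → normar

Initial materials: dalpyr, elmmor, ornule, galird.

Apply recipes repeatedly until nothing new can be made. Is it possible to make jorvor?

jorvor would need raxtor and dalpyr (R12), but raxtor is never obtained.

No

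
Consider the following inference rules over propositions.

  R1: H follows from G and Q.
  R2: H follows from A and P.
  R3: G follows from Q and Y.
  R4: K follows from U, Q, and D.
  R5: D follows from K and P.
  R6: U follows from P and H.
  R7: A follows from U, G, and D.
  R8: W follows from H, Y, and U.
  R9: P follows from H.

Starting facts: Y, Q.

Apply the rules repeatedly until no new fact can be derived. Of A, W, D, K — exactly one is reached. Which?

W

From Q and Y, R3 gives G.
G and Q hold, so H follows (R1).
H holds, so P follows (R9).
P and H hold, so U follows (R6).
H, Y, and U hold, so W follows (R8).
A would need U, G, and D (R7), but D is never established. K would need U, Q, and D (R4), but D is never established. D would need K and P (R5), but K is never established.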